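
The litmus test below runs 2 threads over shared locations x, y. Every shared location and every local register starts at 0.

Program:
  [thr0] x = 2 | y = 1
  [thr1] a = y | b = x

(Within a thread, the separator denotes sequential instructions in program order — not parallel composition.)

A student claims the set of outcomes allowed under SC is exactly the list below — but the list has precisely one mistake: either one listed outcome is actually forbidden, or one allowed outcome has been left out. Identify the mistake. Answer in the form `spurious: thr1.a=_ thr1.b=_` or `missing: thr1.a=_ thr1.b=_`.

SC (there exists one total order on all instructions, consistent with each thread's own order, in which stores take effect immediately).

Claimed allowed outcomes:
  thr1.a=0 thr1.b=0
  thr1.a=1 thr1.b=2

outcome vector order: (thr1.a,thr1.b)
[SC] allowed = {(0,0); (0,2); (1,2)}
SC∖claimed = {(0,2)}

missing: thr1.a=0 thr1.b=2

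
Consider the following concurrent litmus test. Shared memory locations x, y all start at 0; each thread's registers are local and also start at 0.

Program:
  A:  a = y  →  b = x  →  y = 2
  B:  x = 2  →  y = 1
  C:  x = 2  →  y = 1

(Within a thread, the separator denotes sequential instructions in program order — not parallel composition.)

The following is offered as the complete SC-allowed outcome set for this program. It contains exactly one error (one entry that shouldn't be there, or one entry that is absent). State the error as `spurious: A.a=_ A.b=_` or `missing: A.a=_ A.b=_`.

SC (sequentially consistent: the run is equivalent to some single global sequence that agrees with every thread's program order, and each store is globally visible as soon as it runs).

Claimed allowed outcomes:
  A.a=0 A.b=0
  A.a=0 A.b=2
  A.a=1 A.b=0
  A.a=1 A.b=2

outcome vector order: (A.a,A.b)
SC: 3 outcomes — {00 02 12}
claimed∖SC = {10}

spurious: A.a=1 A.b=0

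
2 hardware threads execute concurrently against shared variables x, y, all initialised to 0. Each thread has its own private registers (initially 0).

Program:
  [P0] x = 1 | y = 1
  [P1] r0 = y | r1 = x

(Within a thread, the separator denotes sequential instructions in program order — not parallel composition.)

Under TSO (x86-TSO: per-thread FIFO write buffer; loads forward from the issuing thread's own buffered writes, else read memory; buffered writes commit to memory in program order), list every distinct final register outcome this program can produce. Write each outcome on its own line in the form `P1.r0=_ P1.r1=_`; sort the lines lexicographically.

outcome vector order: (P1.r0,P1.r1)
|TSO outcomes| = 3

P1.r0=0 P1.r1=0
P1.r0=0 P1.r1=1
P1.r0=1 P1.r1=1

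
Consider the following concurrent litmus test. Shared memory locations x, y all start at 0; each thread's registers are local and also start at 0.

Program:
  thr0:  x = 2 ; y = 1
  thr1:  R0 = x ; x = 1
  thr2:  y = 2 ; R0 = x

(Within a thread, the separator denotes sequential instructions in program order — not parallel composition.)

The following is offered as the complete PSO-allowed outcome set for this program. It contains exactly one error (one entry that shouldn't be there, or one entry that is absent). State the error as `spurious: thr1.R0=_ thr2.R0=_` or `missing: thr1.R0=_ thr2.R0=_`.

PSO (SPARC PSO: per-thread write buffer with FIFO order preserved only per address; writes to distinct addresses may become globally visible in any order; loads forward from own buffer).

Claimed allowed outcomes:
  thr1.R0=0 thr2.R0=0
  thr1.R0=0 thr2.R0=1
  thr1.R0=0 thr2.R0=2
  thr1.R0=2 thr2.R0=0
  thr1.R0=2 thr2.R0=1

outcome vector order: (thr1.R0,thr2.R0)
under PSO → 00, 01, 02, 20, 21, 22
PSO∖claimed = {22}

missing: thr1.R0=2 thr2.R0=2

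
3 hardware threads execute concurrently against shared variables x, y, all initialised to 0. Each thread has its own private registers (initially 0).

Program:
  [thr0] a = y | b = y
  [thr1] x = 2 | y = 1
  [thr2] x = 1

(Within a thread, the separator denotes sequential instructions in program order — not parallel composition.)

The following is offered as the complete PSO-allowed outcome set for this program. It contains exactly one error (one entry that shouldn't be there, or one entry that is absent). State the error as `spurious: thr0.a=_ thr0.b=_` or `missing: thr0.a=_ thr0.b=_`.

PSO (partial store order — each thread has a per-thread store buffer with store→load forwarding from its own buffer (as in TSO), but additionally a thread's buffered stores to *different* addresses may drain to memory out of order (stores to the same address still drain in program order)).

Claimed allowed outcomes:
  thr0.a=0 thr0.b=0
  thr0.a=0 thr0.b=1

missing: thr0.a=1 thr0.b=1

outcome vector order: (thr0.a,thr0.b)
under PSO → 00; 01; 11
PSO∖claimed = {11}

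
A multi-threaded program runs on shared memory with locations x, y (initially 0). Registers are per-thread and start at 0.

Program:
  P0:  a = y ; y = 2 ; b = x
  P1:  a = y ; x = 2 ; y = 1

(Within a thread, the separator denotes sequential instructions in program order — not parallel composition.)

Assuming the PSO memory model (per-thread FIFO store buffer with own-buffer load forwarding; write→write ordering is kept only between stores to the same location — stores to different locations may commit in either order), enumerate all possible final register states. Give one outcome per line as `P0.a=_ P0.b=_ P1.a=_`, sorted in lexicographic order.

outcome vector order: (P0.a,P0.b,P1.a)
|PSO outcomes| = 6

P0.a=0 P0.b=0 P1.a=0
P0.a=0 P0.b=0 P1.a=2
P0.a=0 P0.b=2 P1.a=0
P0.a=0 P0.b=2 P1.a=2
P0.a=1 P0.b=0 P1.a=0
P0.a=1 P0.b=2 P1.a=0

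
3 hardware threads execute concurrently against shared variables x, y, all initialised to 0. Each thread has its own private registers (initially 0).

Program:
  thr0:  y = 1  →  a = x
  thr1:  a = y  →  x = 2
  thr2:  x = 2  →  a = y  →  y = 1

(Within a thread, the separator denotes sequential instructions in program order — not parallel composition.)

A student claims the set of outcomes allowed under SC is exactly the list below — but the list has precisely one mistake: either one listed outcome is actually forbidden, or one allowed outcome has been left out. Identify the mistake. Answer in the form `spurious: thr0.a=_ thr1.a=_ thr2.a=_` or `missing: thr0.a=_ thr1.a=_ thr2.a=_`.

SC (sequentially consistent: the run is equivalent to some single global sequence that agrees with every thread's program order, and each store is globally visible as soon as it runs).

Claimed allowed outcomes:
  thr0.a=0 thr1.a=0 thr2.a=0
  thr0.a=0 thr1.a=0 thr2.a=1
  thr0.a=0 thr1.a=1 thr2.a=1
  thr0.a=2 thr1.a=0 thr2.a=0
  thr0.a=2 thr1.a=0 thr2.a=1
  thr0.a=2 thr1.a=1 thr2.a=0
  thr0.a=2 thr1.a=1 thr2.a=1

outcome vector order: (thr0.a,thr1.a,thr2.a)
SC (6): 001 011 200 201 210 211
claimed∖SC = {000}

spurious: thr0.a=0 thr1.a=0 thr2.a=0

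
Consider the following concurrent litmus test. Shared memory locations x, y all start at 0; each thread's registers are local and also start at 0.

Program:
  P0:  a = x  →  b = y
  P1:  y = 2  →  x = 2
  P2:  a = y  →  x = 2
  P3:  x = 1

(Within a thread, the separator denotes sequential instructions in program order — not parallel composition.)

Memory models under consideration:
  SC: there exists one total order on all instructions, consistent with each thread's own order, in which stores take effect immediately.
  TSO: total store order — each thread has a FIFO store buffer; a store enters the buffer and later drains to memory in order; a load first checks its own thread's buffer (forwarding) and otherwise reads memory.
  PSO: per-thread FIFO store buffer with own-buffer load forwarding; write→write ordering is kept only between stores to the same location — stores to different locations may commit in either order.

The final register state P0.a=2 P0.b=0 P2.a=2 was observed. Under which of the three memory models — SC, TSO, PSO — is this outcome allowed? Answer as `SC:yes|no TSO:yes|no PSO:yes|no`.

SC:no TSO:no PSO:yes

outcome vector order: (P0.a,P0.b,P2.a)
under SC → 000 002 020 022 100 102 120 122 200 220 222
under TSO → 000 002 020 022 100 102 120 122 200 220 222
under PSO → 000 002 020 022 100 102 120 122 200 202 220 222
target 202 ∈ {PSO}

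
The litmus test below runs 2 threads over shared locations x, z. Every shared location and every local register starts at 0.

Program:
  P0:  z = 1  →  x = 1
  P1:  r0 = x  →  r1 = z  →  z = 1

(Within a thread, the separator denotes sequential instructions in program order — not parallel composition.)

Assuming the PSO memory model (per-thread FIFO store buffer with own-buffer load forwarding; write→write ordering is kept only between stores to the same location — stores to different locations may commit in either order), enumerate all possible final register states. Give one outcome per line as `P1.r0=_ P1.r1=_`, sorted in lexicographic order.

outcome vector order: (P1.r0,P1.r1)
|PSO outcomes| = 4

P1.r0=0 P1.r1=0
P1.r0=0 P1.r1=1
P1.r0=1 P1.r1=0
P1.r0=1 P1.r1=1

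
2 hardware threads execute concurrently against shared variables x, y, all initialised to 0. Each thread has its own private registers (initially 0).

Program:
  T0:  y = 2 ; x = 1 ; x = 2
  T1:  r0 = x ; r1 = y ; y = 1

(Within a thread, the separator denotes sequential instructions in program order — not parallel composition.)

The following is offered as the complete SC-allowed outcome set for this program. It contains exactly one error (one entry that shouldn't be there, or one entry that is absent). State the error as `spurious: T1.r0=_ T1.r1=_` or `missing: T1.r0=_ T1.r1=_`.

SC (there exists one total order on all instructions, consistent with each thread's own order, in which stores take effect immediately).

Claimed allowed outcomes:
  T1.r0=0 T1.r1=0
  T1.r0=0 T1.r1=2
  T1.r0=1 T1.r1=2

outcome vector order: (T1.r0,T1.r1)
[SC] allowed = {<0 0> <0 2> <1 2> <2 2>}
SC∖claimed = {<2 2>}

missing: T1.r0=2 T1.r1=2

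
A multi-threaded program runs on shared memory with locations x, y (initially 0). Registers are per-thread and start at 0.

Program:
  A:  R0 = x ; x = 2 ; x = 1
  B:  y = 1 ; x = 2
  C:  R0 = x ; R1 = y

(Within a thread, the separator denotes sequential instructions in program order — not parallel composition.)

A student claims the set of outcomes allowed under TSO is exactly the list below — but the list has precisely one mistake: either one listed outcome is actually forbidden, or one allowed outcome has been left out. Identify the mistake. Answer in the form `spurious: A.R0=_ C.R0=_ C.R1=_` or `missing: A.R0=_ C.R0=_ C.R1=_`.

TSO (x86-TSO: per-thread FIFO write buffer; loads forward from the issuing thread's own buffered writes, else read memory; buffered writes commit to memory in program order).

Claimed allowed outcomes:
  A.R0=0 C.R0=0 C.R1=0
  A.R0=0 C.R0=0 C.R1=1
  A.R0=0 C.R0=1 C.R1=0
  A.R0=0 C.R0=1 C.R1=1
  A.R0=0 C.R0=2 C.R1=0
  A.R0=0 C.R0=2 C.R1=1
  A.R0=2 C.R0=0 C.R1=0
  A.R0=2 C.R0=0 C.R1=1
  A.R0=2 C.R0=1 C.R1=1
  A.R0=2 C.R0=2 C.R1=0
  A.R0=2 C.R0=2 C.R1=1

outcome vector order: (A.R0,C.R0,C.R1)
TSO: 10 outcomes — {000 001 010 011 020 021 200 201 211 221}
claimed∖TSO = {220}

spurious: A.R0=2 C.R0=2 C.R1=0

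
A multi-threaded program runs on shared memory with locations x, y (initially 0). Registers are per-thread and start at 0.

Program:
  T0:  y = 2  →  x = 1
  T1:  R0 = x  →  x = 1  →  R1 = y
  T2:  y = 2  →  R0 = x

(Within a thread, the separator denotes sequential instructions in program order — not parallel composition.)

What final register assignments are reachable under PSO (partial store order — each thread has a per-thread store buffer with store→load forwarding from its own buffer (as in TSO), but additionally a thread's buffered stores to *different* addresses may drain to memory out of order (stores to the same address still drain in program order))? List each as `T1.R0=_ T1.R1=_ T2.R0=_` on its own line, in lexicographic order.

T1.R0=0 T1.R1=0 T2.R0=0
T1.R0=0 T1.R1=0 T2.R0=1
T1.R0=0 T1.R1=2 T2.R0=0
T1.R0=0 T1.R1=2 T2.R0=1
T1.R0=1 T1.R1=0 T2.R0=0
T1.R0=1 T1.R1=0 T2.R0=1
T1.R0=1 T1.R1=2 T2.R0=0
T1.R0=1 T1.R1=2 T2.R0=1

outcome vector order: (T1.R0,T1.R1,T2.R0)
|PSO outcomes| = 8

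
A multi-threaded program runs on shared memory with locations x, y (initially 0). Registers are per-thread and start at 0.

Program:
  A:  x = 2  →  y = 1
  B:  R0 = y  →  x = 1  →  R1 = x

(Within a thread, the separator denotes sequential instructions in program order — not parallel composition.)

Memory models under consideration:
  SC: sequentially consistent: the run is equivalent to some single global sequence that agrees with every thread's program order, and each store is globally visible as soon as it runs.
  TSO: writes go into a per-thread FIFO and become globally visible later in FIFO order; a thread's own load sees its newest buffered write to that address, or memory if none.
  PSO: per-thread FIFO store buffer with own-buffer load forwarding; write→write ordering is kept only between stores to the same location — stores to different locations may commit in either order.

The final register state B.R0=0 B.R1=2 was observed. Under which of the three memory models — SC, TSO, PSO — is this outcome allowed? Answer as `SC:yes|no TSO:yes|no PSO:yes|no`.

SC:yes TSO:yes PSO:yes

outcome vector order: (B.R0,B.R1)
under SC → (0,1); (0,2); (1,1)
under TSO → (0,1); (0,2); (1,1)
under PSO → (0,1); (0,2); (1,1); (1,2)
target (0,2) ∈ {SC,TSO,PSO}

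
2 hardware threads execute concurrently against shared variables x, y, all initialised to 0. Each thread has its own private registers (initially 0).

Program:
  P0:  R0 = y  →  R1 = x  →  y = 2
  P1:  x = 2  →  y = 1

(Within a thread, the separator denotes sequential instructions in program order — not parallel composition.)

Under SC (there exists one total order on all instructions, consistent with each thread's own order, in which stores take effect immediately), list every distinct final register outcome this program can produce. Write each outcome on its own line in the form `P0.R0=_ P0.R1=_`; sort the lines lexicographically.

P0.R0=0 P0.R1=0
P0.R0=0 P0.R1=2
P0.R0=1 P0.R1=2

outcome vector order: (P0.R0,P0.R1)
|SC outcomes| = 3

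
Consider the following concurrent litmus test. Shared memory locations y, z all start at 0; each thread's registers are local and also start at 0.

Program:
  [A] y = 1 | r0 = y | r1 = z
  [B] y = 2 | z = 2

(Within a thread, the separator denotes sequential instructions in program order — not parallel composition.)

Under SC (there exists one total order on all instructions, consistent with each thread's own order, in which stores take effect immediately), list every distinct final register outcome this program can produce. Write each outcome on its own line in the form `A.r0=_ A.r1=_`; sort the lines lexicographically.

A.r0=1 A.r1=0
A.r0=1 A.r1=2
A.r0=2 A.r1=0
A.r0=2 A.r1=2

outcome vector order: (A.r0,A.r1)
|SC outcomes| = 4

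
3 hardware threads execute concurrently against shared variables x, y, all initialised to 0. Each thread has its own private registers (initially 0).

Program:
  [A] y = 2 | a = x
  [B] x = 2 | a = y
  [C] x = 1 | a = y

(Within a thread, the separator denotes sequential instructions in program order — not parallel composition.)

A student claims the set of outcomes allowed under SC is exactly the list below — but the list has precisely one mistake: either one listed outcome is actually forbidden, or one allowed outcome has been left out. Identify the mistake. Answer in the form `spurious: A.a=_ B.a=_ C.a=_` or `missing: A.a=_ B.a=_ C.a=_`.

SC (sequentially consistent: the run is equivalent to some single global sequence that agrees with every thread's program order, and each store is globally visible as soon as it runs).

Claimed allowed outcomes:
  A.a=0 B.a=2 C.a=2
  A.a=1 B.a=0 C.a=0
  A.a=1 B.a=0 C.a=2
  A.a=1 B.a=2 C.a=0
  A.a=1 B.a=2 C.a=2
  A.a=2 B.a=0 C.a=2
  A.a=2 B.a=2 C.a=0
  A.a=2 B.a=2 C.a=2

missing: A.a=2 B.a=0 C.a=0

outcome vector order: (A.a,B.a,C.a)
under SC → <0 2 2> <1 0 0> <1 0 2> <1 2 0> <1 2 2> <2 0 0> <2 0 2> <2 2 0> <2 2 2>
SC∖claimed = {<2 0 0>}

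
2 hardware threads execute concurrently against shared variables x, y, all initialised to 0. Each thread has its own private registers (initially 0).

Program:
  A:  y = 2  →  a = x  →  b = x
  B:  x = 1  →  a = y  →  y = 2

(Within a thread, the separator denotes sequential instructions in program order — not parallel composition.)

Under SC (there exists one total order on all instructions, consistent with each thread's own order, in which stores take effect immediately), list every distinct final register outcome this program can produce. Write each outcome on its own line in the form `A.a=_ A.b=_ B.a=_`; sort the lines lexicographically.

A.a=0 A.b=0 B.a=2
A.a=0 A.b=1 B.a=2
A.a=1 A.b=1 B.a=0
A.a=1 A.b=1 B.a=2

outcome vector order: (A.a,A.b,B.a)
|SC outcomes| = 4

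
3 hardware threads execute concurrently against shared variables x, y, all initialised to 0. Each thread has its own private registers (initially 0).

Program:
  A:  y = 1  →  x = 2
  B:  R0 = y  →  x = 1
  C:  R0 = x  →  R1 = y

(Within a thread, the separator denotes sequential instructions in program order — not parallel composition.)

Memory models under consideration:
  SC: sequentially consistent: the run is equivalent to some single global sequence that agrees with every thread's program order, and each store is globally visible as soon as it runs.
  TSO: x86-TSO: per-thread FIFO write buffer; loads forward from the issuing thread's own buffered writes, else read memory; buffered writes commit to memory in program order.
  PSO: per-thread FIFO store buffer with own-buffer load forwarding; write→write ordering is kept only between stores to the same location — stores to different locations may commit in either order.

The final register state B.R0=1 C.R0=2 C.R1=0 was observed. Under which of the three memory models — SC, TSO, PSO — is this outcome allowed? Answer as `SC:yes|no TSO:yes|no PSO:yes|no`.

outcome vector order: (B.R0,C.R0,C.R1)
SC (9): (0,0,0); (0,0,1); (0,1,0); (0,1,1); (0,2,1); (1,0,0); (1,0,1); (1,1,1); (1,2,1)
TSO (9): (0,0,0); (0,0,1); (0,1,0); (0,1,1); (0,2,1); (1,0,0); (1,0,1); (1,1,1); (1,2,1)
PSO (11): (0,0,0); (0,0,1); (0,1,0); (0,1,1); (0,2,0); (0,2,1); (1,0,0); (1,0,1); (1,1,1); (1,2,0); (1,2,1)
target (1,2,0) ∈ {PSO}

SC:no TSO:no PSO:yes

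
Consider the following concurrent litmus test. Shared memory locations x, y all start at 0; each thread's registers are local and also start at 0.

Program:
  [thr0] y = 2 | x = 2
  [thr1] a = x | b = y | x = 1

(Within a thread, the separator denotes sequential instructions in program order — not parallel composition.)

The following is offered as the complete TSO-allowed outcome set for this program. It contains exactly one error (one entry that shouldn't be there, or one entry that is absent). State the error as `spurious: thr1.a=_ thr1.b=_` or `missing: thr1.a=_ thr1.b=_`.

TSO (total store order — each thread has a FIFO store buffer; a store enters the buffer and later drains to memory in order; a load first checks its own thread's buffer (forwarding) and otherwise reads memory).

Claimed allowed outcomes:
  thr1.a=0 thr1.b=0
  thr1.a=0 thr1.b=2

missing: thr1.a=2 thr1.b=2

outcome vector order: (thr1.a,thr1.b)
TSO: 3 outcomes — {0/0, 0/2, 2/2}
TSO∖claimed = {2/2}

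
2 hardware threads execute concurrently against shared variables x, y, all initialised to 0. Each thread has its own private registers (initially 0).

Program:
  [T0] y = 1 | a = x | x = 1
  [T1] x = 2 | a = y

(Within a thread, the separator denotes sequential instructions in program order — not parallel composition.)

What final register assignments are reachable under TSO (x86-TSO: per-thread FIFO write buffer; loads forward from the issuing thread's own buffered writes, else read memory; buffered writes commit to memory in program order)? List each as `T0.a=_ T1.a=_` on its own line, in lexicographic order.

T0.a=0 T1.a=0
T0.a=0 T1.a=1
T0.a=2 T1.a=0
T0.a=2 T1.a=1

outcome vector order: (T0.a,T1.a)
|TSO outcomes| = 4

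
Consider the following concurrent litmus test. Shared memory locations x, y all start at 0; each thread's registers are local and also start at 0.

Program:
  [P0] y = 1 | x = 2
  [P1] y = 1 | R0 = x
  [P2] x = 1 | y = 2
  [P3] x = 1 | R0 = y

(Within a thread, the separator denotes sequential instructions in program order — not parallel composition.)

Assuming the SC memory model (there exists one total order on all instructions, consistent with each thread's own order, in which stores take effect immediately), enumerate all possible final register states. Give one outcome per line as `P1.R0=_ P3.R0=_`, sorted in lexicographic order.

P1.R0=0 P3.R0=1
P1.R0=0 P3.R0=2
P1.R0=1 P3.R0=0
P1.R0=1 P3.R0=1
P1.R0=1 P3.R0=2
P1.R0=2 P3.R0=0
P1.R0=2 P3.R0=1
P1.R0=2 P3.R0=2

outcome vector order: (P1.R0,P3.R0)
|SC outcomes| = 8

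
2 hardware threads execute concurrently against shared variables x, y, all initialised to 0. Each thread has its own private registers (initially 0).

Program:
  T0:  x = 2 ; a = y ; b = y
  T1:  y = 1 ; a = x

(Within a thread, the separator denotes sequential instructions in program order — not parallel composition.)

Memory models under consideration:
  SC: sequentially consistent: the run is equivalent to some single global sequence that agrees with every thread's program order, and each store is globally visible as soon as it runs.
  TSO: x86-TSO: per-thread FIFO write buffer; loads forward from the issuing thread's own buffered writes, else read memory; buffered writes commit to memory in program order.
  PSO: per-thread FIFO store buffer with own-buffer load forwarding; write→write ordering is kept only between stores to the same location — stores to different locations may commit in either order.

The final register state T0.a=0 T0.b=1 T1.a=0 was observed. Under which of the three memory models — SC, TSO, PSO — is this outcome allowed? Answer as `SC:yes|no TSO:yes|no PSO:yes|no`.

SC:no TSO:yes PSO:yes

outcome vector order: (T0.a,T0.b,T1.a)
[SC] allowed = {<0 0 2> <0 1 2> <1 1 0> <1 1 2>}
[TSO] allowed = {<0 0 0> <0 0 2> <0 1 0> <0 1 2> <1 1 0> <1 1 2>}
[PSO] allowed = {<0 0 0> <0 0 2> <0 1 0> <0 1 2> <1 1 0> <1 1 2>}
target <0 1 0> ∈ {TSO,PSO}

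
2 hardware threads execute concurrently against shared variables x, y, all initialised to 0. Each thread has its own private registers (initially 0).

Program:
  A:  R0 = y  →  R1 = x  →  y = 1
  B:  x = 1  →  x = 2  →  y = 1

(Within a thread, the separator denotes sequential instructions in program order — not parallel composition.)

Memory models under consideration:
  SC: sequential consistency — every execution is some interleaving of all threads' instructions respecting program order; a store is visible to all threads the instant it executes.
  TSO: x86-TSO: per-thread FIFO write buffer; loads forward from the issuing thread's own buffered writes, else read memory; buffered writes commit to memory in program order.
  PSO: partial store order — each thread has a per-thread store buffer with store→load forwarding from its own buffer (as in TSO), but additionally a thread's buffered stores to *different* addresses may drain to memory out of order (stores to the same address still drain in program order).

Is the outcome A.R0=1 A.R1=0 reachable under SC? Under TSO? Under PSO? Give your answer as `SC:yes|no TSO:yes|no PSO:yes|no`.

SC:no TSO:no PSO:yes

outcome vector order: (A.R0,A.R1)
under SC → 0/0; 0/1; 0/2; 1/2
under TSO → 0/0; 0/1; 0/2; 1/2
under PSO → 0/0; 0/1; 0/2; 1/0; 1/1; 1/2
target 1/0 ∈ {PSO}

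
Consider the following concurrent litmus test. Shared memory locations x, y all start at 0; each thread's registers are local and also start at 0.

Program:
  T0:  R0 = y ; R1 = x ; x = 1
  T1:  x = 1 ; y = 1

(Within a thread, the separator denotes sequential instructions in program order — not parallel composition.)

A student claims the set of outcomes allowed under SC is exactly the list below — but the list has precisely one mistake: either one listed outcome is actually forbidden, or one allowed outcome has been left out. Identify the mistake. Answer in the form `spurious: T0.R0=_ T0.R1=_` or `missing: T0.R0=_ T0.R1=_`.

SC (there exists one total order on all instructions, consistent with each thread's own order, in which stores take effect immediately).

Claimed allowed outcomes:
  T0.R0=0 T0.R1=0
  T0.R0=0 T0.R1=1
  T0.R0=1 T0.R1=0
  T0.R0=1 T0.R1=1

outcome vector order: (T0.R0,T0.R1)
SC (3): <0 0> <0 1> <1 1>
claimed∖SC = {<1 0>}

spurious: T0.R0=1 T0.R1=0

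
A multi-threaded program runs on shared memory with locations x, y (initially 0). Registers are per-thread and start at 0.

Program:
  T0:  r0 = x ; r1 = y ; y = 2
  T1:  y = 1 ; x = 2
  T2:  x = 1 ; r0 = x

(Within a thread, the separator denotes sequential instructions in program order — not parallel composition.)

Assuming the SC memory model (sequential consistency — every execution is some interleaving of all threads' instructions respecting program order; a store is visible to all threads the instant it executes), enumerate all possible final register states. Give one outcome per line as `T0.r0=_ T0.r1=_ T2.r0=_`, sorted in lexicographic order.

outcome vector order: (T0.r0,T0.r1,T2.r0)
|SC outcomes| = 10

T0.r0=0 T0.r1=0 T2.r0=1
T0.r0=0 T0.r1=0 T2.r0=2
T0.r0=0 T0.r1=1 T2.r0=1
T0.r0=0 T0.r1=1 T2.r0=2
T0.r0=1 T0.r1=0 T2.r0=1
T0.r0=1 T0.r1=0 T2.r0=2
T0.r0=1 T0.r1=1 T2.r0=1
T0.r0=1 T0.r1=1 T2.r0=2
T0.r0=2 T0.r1=1 T2.r0=1
T0.r0=2 T0.r1=1 T2.r0=2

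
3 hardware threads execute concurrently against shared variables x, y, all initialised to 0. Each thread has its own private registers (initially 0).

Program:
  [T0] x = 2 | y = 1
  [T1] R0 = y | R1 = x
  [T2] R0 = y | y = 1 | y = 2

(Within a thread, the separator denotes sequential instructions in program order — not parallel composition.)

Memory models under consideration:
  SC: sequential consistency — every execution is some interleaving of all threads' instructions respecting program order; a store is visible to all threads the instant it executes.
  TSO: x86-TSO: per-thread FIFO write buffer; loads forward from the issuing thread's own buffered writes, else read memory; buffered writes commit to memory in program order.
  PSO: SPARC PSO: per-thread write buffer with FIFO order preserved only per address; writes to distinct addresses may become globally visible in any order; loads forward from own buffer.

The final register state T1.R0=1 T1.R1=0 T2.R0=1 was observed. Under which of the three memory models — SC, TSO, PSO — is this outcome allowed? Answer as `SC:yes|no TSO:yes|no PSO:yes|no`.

SC:no TSO:no PSO:yes

outcome vector order: (T1.R0,T1.R1,T2.R0)
under SC → (0,0,0), (0,0,1), (0,2,0), (0,2,1), (1,0,0), (1,2,0), (1,2,1), (2,0,0), (2,2,0), (2,2,1)
under TSO → (0,0,0), (0,0,1), (0,2,0), (0,2,1), (1,0,0), (1,2,0), (1,2,1), (2,0,0), (2,2,0), (2,2,1)
under PSO → (0,0,0), (0,0,1), (0,2,0), (0,2,1), (1,0,0), (1,0,1), (1,2,0), (1,2,1), (2,0,0), (2,0,1), (2,2,0), (2,2,1)
target (1,0,1) ∈ {PSO}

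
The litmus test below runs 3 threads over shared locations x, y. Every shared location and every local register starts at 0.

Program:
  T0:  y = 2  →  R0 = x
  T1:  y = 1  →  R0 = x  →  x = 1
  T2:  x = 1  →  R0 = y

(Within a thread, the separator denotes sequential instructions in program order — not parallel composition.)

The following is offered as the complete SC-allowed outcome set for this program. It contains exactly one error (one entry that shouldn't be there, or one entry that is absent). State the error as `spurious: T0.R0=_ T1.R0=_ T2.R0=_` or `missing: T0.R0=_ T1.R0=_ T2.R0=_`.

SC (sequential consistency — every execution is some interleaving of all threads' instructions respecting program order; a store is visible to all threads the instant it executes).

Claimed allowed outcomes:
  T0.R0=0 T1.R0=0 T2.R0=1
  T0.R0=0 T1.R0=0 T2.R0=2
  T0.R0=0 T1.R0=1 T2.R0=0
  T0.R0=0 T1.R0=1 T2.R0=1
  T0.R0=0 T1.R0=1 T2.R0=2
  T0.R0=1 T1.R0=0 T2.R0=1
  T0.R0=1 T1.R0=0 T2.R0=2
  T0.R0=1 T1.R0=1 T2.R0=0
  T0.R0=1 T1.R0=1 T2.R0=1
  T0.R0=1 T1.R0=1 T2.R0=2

outcome vector order: (T0.R0,T1.R0,T2.R0)
under SC → 001; 002; 011; 012; 101; 102; 110; 111; 112
claimed∖SC = {010}

spurious: T0.R0=0 T1.R0=1 T2.R0=0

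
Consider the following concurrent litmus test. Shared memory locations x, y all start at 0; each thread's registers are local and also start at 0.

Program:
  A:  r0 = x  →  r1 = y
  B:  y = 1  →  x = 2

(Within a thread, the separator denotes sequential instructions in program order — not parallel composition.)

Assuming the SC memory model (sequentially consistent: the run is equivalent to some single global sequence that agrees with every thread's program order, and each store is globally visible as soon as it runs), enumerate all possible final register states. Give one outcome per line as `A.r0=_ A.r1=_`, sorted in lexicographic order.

A.r0=0 A.r1=0
A.r0=0 A.r1=1
A.r0=2 A.r1=1

outcome vector order: (A.r0,A.r1)
|SC outcomes| = 3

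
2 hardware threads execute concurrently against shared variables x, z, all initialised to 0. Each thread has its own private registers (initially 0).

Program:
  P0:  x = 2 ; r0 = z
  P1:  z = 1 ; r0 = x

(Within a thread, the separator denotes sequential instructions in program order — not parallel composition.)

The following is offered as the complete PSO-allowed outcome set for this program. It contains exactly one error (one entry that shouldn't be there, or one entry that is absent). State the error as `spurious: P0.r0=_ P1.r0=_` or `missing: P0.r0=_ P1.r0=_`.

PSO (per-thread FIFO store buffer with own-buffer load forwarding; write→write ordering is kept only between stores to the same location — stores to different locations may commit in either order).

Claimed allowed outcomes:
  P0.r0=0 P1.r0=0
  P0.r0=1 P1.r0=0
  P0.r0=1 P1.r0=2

outcome vector order: (P0.r0,P1.r0)
under PSO → 00 02 10 12
PSO∖claimed = {02}

missing: P0.r0=0 P1.r0=2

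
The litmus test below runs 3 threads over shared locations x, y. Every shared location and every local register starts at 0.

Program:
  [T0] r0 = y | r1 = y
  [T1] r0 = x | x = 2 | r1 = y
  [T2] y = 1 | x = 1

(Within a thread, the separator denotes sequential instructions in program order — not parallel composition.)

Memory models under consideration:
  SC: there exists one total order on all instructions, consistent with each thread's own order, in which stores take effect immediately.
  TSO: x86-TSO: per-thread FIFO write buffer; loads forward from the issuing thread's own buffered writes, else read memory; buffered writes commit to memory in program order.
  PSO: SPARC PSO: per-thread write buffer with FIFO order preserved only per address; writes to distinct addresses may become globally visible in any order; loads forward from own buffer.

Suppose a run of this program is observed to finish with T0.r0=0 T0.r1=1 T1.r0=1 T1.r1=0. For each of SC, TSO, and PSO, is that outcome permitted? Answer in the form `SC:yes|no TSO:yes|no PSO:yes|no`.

SC:no TSO:no PSO:yes

outcome vector order: (T0.r0,T0.r1,T1.r0,T1.r1)
SC: 9 outcomes — {<0 0 0 0> <0 0 0 1> <0 0 1 1> <0 1 0 0> <0 1 0 1> <0 1 1 1> <1 1 0 0> <1 1 0 1> <1 1 1 1>}
TSO: 9 outcomes — {<0 0 0 0> <0 0 0 1> <0 0 1 1> <0 1 0 0> <0 1 0 1> <0 1 1 1> <1 1 0 0> <1 1 0 1> <1 1 1 1>}
PSO: 12 outcomes — {<0 0 0 0> <0 0 0 1> <0 0 1 0> <0 0 1 1> <0 1 0 0> <0 1 0 1> <0 1 1 0> <0 1 1 1> <1 1 0 0> <1 1 0 1> <1 1 1 0> <1 1 1 1>}
target <0 1 1 0> ∈ {PSO}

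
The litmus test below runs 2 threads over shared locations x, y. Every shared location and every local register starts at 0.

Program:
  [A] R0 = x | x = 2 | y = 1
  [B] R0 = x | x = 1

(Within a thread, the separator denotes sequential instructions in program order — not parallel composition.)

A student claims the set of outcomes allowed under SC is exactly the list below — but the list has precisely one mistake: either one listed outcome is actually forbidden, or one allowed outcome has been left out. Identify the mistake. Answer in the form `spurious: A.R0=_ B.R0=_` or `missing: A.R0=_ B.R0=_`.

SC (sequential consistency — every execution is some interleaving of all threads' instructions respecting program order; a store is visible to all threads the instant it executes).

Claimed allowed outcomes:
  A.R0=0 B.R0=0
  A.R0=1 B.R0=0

outcome vector order: (A.R0,B.R0)
[SC] allowed = {00 02 10}
SC∖claimed = {02}

missing: A.R0=0 B.R0=2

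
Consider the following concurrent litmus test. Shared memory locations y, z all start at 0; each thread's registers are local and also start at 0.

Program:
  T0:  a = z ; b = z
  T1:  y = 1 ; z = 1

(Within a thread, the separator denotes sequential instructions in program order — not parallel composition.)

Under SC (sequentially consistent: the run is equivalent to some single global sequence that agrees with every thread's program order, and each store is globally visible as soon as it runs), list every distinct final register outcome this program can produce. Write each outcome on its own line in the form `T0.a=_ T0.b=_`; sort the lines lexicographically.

outcome vector order: (T0.a,T0.b)
|SC outcomes| = 3

T0.a=0 T0.b=0
T0.a=0 T0.b=1
T0.a=1 T0.b=1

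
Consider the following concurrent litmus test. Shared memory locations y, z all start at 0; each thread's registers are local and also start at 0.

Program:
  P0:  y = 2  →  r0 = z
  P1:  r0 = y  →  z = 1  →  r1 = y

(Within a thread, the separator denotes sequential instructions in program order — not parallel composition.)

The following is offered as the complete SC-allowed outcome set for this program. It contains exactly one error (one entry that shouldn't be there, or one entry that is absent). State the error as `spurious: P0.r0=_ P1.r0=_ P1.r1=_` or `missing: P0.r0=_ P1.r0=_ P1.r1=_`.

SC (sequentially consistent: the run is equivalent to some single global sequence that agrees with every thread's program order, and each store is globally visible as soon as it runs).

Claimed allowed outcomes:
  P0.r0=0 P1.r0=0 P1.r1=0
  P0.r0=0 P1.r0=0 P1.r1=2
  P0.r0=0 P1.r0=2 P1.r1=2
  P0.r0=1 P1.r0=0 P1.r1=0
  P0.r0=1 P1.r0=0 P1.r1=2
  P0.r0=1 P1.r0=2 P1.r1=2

outcome vector order: (P0.r0,P1.r0,P1.r1)
SC (5): 0/0/2 0/2/2 1/0/0 1/0/2 1/2/2
claimed∖SC = {0/0/0}

spurious: P0.r0=0 P1.r0=0 P1.r1=0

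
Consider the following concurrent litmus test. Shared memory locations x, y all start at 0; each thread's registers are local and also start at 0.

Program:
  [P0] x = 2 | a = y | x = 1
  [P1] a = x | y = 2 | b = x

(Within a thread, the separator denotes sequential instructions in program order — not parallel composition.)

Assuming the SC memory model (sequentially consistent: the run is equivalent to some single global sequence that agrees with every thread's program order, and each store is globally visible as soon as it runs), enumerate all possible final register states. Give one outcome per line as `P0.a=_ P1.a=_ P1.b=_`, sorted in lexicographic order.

P0.a=0 P1.a=0 P1.b=1
P0.a=0 P1.a=0 P1.b=2
P0.a=0 P1.a=1 P1.b=1
P0.a=0 P1.a=2 P1.b=1
P0.a=0 P1.a=2 P1.b=2
P0.a=2 P1.a=0 P1.b=0
P0.a=2 P1.a=0 P1.b=1
P0.a=2 P1.a=0 P1.b=2
P0.a=2 P1.a=2 P1.b=1
P0.a=2 P1.a=2 P1.b=2

outcome vector order: (P0.a,P1.a,P1.b)
|SC outcomes| = 10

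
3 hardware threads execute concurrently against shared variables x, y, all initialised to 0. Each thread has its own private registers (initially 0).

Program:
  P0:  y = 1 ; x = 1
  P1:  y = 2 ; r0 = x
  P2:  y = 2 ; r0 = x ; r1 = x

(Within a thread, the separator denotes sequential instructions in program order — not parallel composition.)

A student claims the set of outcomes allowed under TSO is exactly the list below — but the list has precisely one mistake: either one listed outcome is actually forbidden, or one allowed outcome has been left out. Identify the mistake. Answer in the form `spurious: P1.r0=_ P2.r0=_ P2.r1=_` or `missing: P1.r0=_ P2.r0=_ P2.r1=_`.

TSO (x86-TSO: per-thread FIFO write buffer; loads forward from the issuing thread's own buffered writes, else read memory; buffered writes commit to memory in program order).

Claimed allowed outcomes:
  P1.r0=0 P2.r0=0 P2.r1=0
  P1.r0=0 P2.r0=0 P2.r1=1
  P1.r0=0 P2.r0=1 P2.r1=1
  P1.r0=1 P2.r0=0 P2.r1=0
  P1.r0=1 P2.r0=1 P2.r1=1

outcome vector order: (P1.r0,P2.r0,P2.r1)
TSO: 6 outcomes — {000, 001, 011, 100, 101, 111}
TSO∖claimed = {101}

missing: P1.r0=1 P2.r0=0 P2.r1=1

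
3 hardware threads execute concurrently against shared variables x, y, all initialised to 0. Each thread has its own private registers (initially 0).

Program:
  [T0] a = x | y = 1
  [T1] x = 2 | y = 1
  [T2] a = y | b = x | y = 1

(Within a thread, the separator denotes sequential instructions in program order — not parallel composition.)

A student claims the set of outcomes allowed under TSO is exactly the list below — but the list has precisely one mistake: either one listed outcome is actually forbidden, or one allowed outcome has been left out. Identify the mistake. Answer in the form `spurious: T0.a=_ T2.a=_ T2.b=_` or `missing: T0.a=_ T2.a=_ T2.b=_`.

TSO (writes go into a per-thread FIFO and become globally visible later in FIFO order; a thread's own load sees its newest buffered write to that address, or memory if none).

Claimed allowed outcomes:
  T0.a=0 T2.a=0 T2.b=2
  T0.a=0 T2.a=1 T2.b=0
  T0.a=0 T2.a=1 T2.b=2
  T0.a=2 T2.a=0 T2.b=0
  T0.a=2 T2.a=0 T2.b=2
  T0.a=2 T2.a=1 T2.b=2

missing: T0.a=0 T2.a=0 T2.b=0

outcome vector order: (T0.a,T2.a,T2.b)
[TSO] allowed = {0/0/0 0/0/2 0/1/0 0/1/2 2/0/0 2/0/2 2/1/2}
TSO∖claimed = {0/0/0}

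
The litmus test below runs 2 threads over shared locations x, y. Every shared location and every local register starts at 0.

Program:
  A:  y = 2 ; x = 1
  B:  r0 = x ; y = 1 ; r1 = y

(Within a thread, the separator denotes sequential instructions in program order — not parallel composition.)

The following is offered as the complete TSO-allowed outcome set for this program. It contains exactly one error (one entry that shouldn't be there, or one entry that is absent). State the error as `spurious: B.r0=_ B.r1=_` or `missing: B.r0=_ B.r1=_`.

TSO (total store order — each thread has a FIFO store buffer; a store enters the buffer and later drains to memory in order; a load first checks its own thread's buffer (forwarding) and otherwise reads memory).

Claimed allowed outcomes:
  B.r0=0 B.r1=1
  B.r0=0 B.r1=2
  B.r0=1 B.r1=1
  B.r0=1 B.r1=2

spurious: B.r0=1 B.r1=2

outcome vector order: (B.r0,B.r1)
[TSO] allowed = {<0 1> <0 2> <1 1>}
claimed∖TSO = {<1 2>}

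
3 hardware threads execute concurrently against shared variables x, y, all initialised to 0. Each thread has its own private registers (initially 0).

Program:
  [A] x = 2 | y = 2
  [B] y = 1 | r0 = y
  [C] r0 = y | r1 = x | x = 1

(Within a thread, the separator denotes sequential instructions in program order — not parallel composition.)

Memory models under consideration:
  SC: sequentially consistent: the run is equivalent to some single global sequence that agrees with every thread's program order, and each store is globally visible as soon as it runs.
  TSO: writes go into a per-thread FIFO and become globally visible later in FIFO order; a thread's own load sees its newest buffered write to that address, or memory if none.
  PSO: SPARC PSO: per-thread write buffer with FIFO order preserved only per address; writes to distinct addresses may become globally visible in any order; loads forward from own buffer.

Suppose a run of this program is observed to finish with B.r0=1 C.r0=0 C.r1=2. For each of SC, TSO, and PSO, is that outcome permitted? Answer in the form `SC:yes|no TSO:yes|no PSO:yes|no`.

SC:yes TSO:yes PSO:yes

outcome vector order: (B.r0,C.r0,C.r1)
SC (10): 1/0/0, 1/0/2, 1/1/0, 1/1/2, 1/2/2, 2/0/0, 2/0/2, 2/1/0, 2/1/2, 2/2/2
TSO (10): 1/0/0, 1/0/2, 1/1/0, 1/1/2, 1/2/2, 2/0/0, 2/0/2, 2/1/0, 2/1/2, 2/2/2
PSO (12): 1/0/0, 1/0/2, 1/1/0, 1/1/2, 1/2/0, 1/2/2, 2/0/0, 2/0/2, 2/1/0, 2/1/2, 2/2/0, 2/2/2
target 1/0/2 ∈ {SC,TSO,PSO}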